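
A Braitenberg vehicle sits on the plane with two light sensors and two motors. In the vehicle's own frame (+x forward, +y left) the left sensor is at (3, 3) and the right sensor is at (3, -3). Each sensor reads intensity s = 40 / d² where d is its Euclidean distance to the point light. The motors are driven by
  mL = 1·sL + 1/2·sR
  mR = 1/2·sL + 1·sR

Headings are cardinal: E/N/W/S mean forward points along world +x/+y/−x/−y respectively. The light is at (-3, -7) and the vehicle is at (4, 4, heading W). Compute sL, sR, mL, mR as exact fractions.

1/2 10/53 63/106 93/212

left sensor world pos  = (1, 1); dL² = 80
right sensor world pos = (1, 7); dR² = 212
sL = 40/80 = 1/2
sR = 40/212 = 10/53
mL = 1·sL + 1/2·sR = 63/106
mR = 1/2·sL + 1·sR = 93/212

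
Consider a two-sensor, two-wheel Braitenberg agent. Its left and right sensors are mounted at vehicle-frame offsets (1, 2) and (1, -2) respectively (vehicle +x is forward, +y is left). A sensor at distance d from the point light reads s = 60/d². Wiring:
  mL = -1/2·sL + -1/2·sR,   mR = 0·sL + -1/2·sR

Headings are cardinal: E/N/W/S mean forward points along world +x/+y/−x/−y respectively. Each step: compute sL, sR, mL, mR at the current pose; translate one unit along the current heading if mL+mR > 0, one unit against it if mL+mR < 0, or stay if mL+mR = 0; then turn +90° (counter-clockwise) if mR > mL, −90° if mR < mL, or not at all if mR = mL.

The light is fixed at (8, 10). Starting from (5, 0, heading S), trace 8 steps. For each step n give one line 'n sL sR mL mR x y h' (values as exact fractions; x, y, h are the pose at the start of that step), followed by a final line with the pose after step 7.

n=0: pose=(5,0,S); sL=30/61, sR=30/73; mL=-2010/4453, mR=-15/73; mL+mR=-2925/4453 → advance -1; mR−mL=15/61 → turn +1·90°
n=1: pose=(5,1,E); sL=60/53, sR=12/25; mL=-1068/1325, mR=-6/25; mL+mR=-1386/1325 → advance -1; mR−mL=30/53 → turn +1·90°
n=2: pose=(4,1,N); sL=3/5, sR=15/17; mL=-63/85, mR=-15/34; mL+mR=-201/170 → advance -1; mR−mL=3/10 → turn +1·90°
n=3: pose=(4,0,W); sL=60/169, sR=60/89; mL=-7740/15041, mR=-30/89; mL+mR=-12810/15041 → advance -1; mR−mL=30/169 → turn +1·90°
n=4: pose=(5,0,S); sL=30/61, sR=30/73; mL=-2010/4453, mR=-15/73; mL+mR=-2925/4453 → advance -1; mR−mL=15/61 → turn +1·90°
n=5: pose=(5,1,E); sL=60/53, sR=12/25; mL=-1068/1325, mR=-6/25; mL+mR=-1386/1325 → advance -1; mR−mL=30/53 → turn +1·90°
n=6: pose=(4,1,N); sL=3/5, sR=15/17; mL=-63/85, mR=-15/34; mL+mR=-201/170 → advance -1; mR−mL=3/10 → turn +1·90°
n=7: pose=(4,0,W); sL=60/169, sR=60/89; mL=-7740/15041, mR=-30/89; mL+mR=-12810/15041 → advance -1; mR−mL=30/169 → turn +1·90°

0 30/61 30/73 -2010/4453 -15/73 5 0 S
1 60/53 12/25 -1068/1325 -6/25 5 1 E
2 3/5 15/17 -63/85 -15/34 4 1 N
3 60/169 60/89 -7740/15041 -30/89 4 0 W
4 30/61 30/73 -2010/4453 -15/73 5 0 S
5 60/53 12/25 -1068/1325 -6/25 5 1 E
6 3/5 15/17 -63/85 -15/34 4 1 N
7 60/169 60/89 -7740/15041 -30/89 4 0 W
final 5 0 S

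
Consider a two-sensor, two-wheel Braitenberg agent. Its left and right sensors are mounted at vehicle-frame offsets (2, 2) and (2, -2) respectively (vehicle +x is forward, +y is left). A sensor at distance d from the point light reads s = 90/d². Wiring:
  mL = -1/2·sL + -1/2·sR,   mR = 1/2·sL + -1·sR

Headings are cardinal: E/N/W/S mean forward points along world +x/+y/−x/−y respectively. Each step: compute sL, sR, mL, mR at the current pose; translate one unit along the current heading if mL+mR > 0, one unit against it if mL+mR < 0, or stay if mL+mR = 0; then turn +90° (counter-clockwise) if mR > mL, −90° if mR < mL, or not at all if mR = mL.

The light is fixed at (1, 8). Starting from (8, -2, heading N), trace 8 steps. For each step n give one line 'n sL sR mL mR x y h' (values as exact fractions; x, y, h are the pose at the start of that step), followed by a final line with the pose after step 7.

n=0: pose=(8,-2,N); sL=90/89, sR=18/29; mL=-2106/2581, mR=-297/2581; mL+mR=-27/29 → advance -1; mR−mL=1809/2581 → turn +1·90°
n=1: pose=(8,-3,W); sL=45/97, sR=45/53; mL=-3375/5141, mR=-6345/10282; mL+mR=-135/106 → advance -1; mR−mL=405/10282 → turn +1·90°
n=2: pose=(9,-3,S); sL=90/269, sR=18/41; mL=-4266/11029, mR=-2997/11029; mL+mR=-27/41 → advance -1; mR−mL=1269/11029 → turn +1·90°
n=3: pose=(9,-2,E); sL=45/82, sR=45/122; mL=-2295/5002, mR=-945/10004; mL+mR=-135/244 → advance -1; mR−mL=3645/10004 → turn +1·90°
n=4: pose=(8,-2,N); sL=90/89, sR=18/29; mL=-2106/2581, mR=-297/2581; mL+mR=-27/29 → advance -1; mR−mL=1809/2581 → turn +1·90°
n=5: pose=(8,-3,W); sL=45/97, sR=45/53; mL=-3375/5141, mR=-6345/10282; mL+mR=-135/106 → advance -1; mR−mL=405/10282 → turn +1·90°
n=6: pose=(9,-3,S); sL=90/269, sR=18/41; mL=-4266/11029, mR=-2997/11029; mL+mR=-27/41 → advance -1; mR−mL=1269/11029 → turn +1·90°
n=7: pose=(9,-2,E); sL=45/82, sR=45/122; mL=-2295/5002, mR=-945/10004; mL+mR=-135/244 → advance -1; mR−mL=3645/10004 → turn +1·90°

0 90/89 18/29 -2106/2581 -297/2581 8 -2 N
1 45/97 45/53 -3375/5141 -6345/10282 8 -3 W
2 90/269 18/41 -4266/11029 -2997/11029 9 -3 S
3 45/82 45/122 -2295/5002 -945/10004 9 -2 E
4 90/89 18/29 -2106/2581 -297/2581 8 -2 N
5 45/97 45/53 -3375/5141 -6345/10282 8 -3 W
6 90/269 18/41 -4266/11029 -2997/11029 9 -3 S
7 45/82 45/122 -2295/5002 -945/10004 9 -2 E
final 8 -2 N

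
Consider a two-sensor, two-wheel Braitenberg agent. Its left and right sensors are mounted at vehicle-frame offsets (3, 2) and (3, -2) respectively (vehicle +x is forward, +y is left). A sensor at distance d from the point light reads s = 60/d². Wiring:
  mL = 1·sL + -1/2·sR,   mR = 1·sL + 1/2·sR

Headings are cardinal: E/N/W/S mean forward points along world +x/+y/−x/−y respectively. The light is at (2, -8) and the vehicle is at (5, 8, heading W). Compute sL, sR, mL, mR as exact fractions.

15/49 5/27 565/2646 1055/2646

left sensor world pos  = (2, 6); dL² = 196
right sensor world pos = (2, 10); dR² = 324
sL = 60/196 = 15/49
sR = 60/324 = 5/27
mL = 1·sL + -1/2·sR = 565/2646
mR = 1·sL + 1/2·sR = 1055/2646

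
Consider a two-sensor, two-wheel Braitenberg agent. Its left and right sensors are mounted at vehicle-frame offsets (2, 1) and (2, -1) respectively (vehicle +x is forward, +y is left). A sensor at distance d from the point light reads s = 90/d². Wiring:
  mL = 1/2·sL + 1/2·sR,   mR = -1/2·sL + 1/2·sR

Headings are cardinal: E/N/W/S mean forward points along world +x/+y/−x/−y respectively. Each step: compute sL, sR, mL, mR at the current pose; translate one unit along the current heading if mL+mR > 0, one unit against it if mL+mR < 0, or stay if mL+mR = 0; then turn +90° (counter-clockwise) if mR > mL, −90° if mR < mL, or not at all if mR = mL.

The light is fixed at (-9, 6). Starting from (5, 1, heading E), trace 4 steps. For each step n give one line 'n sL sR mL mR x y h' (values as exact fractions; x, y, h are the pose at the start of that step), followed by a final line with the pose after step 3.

n=0: pose=(5,1,E); sL=45/136, sR=45/146; mL=6345/19856, mR=-225/19856; mL+mR=45/146 → advance +1; mR−mL=-45/136 → turn -1·90°
n=1: pose=(6,1,S); sL=18/61, sR=18/49; mL=990/2989, mR=108/2989; mL+mR=18/49 → advance +1; mR−mL=-18/61 → turn -1·90°
n=2: pose=(6,0,W); sL=45/109, sR=45/97; mL=4635/10573, mR=270/10573; mL+mR=45/97 → advance +1; mR−mL=-45/109 → turn -1·90°
n=3: pose=(5,0,N); sL=18/37, sR=90/241; mL=3834/8917, mR=-504/8917; mL+mR=90/241 → advance +1; mR−mL=-18/37 → turn -1·90°

0 45/136 45/146 6345/19856 -225/19856 5 1 E
1 18/61 18/49 990/2989 108/2989 6 1 S
2 45/109 45/97 4635/10573 270/10573 6 0 W
3 18/37 90/241 3834/8917 -504/8917 5 0 N
final 5 1 E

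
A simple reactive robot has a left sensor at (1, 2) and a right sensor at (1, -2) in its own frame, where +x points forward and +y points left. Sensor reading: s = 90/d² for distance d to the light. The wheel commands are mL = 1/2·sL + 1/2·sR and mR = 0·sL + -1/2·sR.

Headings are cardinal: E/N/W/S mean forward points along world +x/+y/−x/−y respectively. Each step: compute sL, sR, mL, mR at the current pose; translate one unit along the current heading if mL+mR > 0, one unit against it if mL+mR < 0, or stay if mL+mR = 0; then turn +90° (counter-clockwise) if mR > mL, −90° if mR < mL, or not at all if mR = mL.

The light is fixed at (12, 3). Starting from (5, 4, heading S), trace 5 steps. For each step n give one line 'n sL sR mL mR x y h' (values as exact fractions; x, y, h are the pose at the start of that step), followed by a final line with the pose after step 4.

n=0: pose=(5,4,S); sL=18/5, sR=10/9; mL=106/45, mR=-5/9; mL+mR=9/5 → advance +1; mR−mL=-131/45 → turn -1·90°
n=1: pose=(5,3,W); sL=45/34, sR=45/34; mL=45/34, mR=-45/68; mL+mR=45/68 → advance +1; mR−mL=-135/68 → turn -1·90°
n=2: pose=(4,3,N); sL=90/101, sR=90/37; mL=6210/3737, mR=-45/37; mL+mR=45/101 → advance +1; mR−mL=-10755/3737 → turn -1·90°
n=3: pose=(4,4,E); sL=45/29, sR=9/5; mL=243/145, mR=-9/10; mL+mR=45/58 → advance +1; mR−mL=-747/290 → turn -1·90°
n=4: pose=(5,4,S); sL=18/5, sR=10/9; mL=106/45, mR=-5/9; mL+mR=9/5 → advance +1; mR−mL=-131/45 → turn -1·90°

0 18/5 10/9 106/45 -5/9 5 4 S
1 45/34 45/34 45/34 -45/68 5 3 W
2 90/101 90/37 6210/3737 -45/37 4 3 N
3 45/29 9/5 243/145 -9/10 4 4 E
4 18/5 10/9 106/45 -5/9 5 4 S
final 5 3 W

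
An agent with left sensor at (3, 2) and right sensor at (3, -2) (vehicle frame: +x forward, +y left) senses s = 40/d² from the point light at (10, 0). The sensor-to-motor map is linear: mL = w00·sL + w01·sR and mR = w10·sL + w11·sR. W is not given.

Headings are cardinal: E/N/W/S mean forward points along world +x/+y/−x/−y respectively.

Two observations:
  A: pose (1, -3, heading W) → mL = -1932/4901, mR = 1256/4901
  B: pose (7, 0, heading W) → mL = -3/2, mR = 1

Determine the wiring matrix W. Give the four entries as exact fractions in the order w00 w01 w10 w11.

-1/2 -1 1/2 1/2

obs A: pose=(1,-3,W) → sL=40/169, sR=8/29, mL=-1932/4901, mR=1256/4901
obs B: pose=(7,0,W) → sL=1, sR=1, mL=-3/2, mR=1
sensor matrix S = [[40/169, 8/29], [1, 1]]; det S = -192/4901
solve [mL_A; mL_B] = S·[w00; w01] and [mR_A; mR_B] = S·[w10; w11]:
  w00 = -1/2, w01 = -1, w10 = 1/2, w11 = 1/2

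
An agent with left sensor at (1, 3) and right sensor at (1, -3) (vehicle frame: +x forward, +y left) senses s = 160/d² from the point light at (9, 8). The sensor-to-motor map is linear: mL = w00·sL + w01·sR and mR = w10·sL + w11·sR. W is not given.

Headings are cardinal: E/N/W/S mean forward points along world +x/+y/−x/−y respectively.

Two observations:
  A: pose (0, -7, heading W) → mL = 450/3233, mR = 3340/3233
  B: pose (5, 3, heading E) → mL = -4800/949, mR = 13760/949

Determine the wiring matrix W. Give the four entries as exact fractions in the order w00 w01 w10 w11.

obs A: pose=(0,-7,W) → sL=20/53, sR=40/61, mL=450/3233, mR=3340/3233
obs B: pose=(5,3,E) → sL=160/13, sR=160/73, mL=-4800/949, mR=13760/949
sensor matrix S = [[20/53, 40/61], [160/13, 160/73]]; det S = -22224000/3068117
solve [mL_A; mL_B] = S·[w00; w01] and [mR_A; mR_B] = S·[w10; w11]:
  w00 = -1/2, w01 = 1/2, w10 = 1, w11 = 1

-1/2 1/2 1 1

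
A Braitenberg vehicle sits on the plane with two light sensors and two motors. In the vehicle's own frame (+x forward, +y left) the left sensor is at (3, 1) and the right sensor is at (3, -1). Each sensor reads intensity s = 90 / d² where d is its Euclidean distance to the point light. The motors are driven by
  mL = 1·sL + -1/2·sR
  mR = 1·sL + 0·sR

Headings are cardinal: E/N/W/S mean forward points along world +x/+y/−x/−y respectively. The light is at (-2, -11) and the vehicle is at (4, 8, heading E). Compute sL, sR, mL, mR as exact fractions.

left sensor world pos  = (7, 9); dL² = 481
right sensor world pos = (7, 7); dR² = 405
sL = 90/481 = 90/481
sR = 90/405 = 2/9
mL = 1·sL + -1/2·sR = 329/4329
mR = 1·sL + 0·sR = 90/481

90/481 2/9 329/4329 90/481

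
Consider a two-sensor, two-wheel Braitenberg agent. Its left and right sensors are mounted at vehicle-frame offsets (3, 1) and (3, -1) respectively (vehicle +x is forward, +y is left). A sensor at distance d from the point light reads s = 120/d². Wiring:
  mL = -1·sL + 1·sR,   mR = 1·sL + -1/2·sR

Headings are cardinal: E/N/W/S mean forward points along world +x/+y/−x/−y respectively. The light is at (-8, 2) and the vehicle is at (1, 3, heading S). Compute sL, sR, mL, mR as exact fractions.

left sensor world pos  = (2, 0); dL² = 104
right sensor world pos = (0, 0); dR² = 68
sL = 120/104 = 15/13
sR = 120/68 = 30/17
mL = -1·sL + 1·sR = 135/221
mR = 1·sL + -1/2·sR = 60/221

15/13 30/17 135/221 60/221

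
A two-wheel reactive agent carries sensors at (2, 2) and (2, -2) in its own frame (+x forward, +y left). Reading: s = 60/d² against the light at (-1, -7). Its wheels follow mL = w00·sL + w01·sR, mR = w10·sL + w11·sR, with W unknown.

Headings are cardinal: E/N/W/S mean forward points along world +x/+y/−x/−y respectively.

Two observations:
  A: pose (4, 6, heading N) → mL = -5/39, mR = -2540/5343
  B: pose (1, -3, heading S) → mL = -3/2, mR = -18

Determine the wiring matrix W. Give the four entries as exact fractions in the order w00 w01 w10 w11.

obs A: pose=(4,6,N) → sL=10/39, sR=30/137, mL=-5/39, mR=-2540/5343
obs B: pose=(1,-3,S) → sL=3, sR=15, mL=-3/2, mR=-18
sensor matrix S = [[10/39, 30/137], [3, 15]]; det S = 5680/1781
solve [mL_A; mL_B] = S·[w00; w01] and [mR_A; mR_B] = S·[w10; w11]:
  w00 = -1/2, w01 = 0, w10 = -1, w11 = -1

-1/2 0 -1 -1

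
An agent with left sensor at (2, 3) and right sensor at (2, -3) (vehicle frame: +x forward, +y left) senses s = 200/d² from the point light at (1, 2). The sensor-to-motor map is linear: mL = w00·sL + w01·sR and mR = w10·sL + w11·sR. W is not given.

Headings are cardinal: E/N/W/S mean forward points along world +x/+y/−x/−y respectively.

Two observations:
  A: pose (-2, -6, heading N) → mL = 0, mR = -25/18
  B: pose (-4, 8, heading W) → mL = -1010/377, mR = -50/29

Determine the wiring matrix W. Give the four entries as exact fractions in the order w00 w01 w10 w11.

obs A: pose=(-2,-6,N) → sL=25/9, sR=50/9, mL=0, mR=-25/18
obs B: pose=(-4,8,W) → sL=100/29, sR=20/13, mL=-1010/377, mR=-50/29
sensor matrix S = [[25/9, 50/9], [100/29, 20/13]]; det S = -50500/3393
solve [mL_A; mL_B] = S·[w00; w01] and [mR_A; mR_B] = S·[w10; w11]:
  w00 = -1, w01 = 1/2, w10 = -1/2, w11 = 0

-1 1/2 -1/2 0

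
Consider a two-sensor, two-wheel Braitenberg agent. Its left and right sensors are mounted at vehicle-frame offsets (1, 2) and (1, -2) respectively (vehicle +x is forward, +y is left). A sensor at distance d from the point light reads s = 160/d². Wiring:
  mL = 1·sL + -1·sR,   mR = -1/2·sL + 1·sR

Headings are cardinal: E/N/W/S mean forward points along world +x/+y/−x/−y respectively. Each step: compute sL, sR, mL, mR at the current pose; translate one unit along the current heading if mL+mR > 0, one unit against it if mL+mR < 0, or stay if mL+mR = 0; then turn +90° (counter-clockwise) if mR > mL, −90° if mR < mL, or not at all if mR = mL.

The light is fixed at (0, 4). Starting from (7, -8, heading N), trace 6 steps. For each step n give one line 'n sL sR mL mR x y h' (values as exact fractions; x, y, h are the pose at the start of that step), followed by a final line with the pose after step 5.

n=0: pose=(7,-8,N); sL=80/73, sR=80/101; mL=2240/7373, mR=1800/7373; mL+mR=40/73 → advance +1; mR−mL=-440/7373 → turn -1·90°
n=1: pose=(7,-7,E); sL=32/29, sR=160/233; mL=2816/6757, mR=912/6757; mL+mR=16/29 → advance +1; mR−mL=-1904/6757 → turn -1·90°
n=2: pose=(8,-7,S); sL=40/61, sR=8/9; mL=-128/549, mR=308/549; mL+mR=20/61 → advance +1; mR−mL=436/549 → turn +1·90°
n=3: pose=(8,-8,E); sL=160/181, sR=160/277; mL=15360/50137, mR=6800/50137; mL+mR=80/181 → advance +1; mR−mL=-8560/50137 → turn -1·90°
n=4: pose=(9,-8,S); sL=16/29, sR=80/109; mL=-576/3161, mR=1448/3161; mL+mR=8/29 → advance +1; mR−mL=2024/3161 → turn +1·90°
n=5: pose=(9,-9,E); sL=160/221, sR=32/65; mL=256/1105, mR=144/1105; mL+mR=80/221 → advance +1; mR−mL=-112/1105 → turn -1·90°

0 80/73 80/101 2240/7373 1800/7373 7 -8 N
1 32/29 160/233 2816/6757 912/6757 7 -7 E
2 40/61 8/9 -128/549 308/549 8 -7 S
3 160/181 160/277 15360/50137 6800/50137 8 -8 E
4 16/29 80/109 -576/3161 1448/3161 9 -8 S
5 160/221 32/65 256/1105 144/1105 9 -9 E
final 10 -9 S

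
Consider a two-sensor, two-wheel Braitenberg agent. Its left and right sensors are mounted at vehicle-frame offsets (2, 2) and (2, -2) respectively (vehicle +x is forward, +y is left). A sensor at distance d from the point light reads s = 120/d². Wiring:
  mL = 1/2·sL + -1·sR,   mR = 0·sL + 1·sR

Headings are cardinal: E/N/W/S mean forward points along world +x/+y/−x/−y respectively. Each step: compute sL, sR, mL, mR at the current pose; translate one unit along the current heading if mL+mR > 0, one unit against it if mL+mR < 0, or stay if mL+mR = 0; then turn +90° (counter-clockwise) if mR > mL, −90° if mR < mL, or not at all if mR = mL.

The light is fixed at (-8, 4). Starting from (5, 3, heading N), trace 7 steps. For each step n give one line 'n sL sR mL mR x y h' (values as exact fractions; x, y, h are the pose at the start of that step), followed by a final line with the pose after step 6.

n=0: pose=(5,3,N); sL=60/61, sR=60/113; mL=-270/6893, mR=60/113; mL+mR=30/61 → advance +1; mR−mL=3930/6893 → turn +1·90°
n=1: pose=(5,4,W); sL=24/25, sR=24/25; mL=-12/25, mR=24/25; mL+mR=12/25 → advance +1; mR−mL=36/25 → turn +1·90°
n=2: pose=(4,4,S); sL=3/5, sR=15/13; mL=-111/130, mR=15/13; mL+mR=3/10 → advance +1; mR−mL=261/130 → turn +1·90°
n=3: pose=(4,3,E); sL=120/197, sR=24/41; mL=-2268/8077, mR=24/41; mL+mR=60/197 → advance +1; mR−mL=6996/8077 → turn +1·90°
n=4: pose=(5,3,N); sL=60/61, sR=60/113; mL=-270/6893, mR=60/113; mL+mR=30/61 → advance +1; mR−mL=3930/6893 → turn +1·90°
n=5: pose=(5,4,W); sL=24/25, sR=24/25; mL=-12/25, mR=24/25; mL+mR=12/25 → advance +1; mR−mL=36/25 → turn +1·90°
n=6: pose=(4,4,S); sL=3/5, sR=15/13; mL=-111/130, mR=15/13; mL+mR=3/10 → advance +1; mR−mL=261/130 → turn +1·90°

0 60/61 60/113 -270/6893 60/113 5 3 N
1 24/25 24/25 -12/25 24/25 5 4 W
2 3/5 15/13 -111/130 15/13 4 4 S
3 120/197 24/41 -2268/8077 24/41 4 3 E
4 60/61 60/113 -270/6893 60/113 5 3 N
5 24/25 24/25 -12/25 24/25 5 4 W
6 3/5 15/13 -111/130 15/13 4 4 S
final 4 3 E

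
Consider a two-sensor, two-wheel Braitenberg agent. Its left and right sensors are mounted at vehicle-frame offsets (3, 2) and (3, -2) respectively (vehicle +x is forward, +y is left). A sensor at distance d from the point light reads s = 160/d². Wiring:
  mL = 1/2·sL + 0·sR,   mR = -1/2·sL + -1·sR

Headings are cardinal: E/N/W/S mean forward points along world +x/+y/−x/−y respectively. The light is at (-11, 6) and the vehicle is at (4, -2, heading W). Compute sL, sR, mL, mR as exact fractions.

left sensor world pos  = (1, -4); dL² = 244
right sensor world pos = (1, 0); dR² = 180
sL = 160/244 = 40/61
sR = 160/180 = 8/9
mL = 1/2·sL + 0·sR = 20/61
mR = -1/2·sL + -1·sR = -668/549

40/61 8/9 20/61 -668/549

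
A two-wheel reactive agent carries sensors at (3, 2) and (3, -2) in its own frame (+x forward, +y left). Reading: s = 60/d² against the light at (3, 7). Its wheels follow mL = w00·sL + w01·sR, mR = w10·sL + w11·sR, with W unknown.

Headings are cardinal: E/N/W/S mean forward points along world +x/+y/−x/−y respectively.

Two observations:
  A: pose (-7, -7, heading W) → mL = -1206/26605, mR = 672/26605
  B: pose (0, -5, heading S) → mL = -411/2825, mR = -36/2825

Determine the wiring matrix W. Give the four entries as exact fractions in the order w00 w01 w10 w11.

-1 1/2 -1/2 1/2

obs A: pose=(-7,-7,W) → sL=12/85, sR=60/313, mL=-1206/26605, mR=672/26605
obs B: pose=(0,-5,S) → sL=30/113, sR=6/25, mL=-411/2825, mR=-36/2825
sensor matrix S = [[12/85, 60/313], [30/113, 6/25]]; det S = -1278432/75159125
solve [mL_A; mL_B] = S·[w00; w01] and [mR_A; mR_B] = S·[w10; w11]:
  w00 = -1, w01 = 1/2, w10 = -1/2, w11 = 1/2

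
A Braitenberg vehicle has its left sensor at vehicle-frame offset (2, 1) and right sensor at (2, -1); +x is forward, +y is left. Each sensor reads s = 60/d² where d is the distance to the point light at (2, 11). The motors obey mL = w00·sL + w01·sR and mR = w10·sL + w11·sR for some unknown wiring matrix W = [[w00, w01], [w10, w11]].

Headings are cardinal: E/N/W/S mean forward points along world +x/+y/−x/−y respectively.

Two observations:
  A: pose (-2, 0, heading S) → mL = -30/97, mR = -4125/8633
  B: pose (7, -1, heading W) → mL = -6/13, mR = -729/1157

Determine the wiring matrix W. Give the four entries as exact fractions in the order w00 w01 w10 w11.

obs A: pose=(-2,0,S) → sL=30/89, sR=30/97, mL=-30/97, mR=-4125/8633
obs B: pose=(7,-1,W) → sL=30/89, sR=6/13, mL=-6/13, mR=-729/1157
sensor matrix S = [[30/89, 30/97], [30/89, 6/13]]; det S = 5760/112229
solve [mL_A; mL_B] = S·[w00; w01] and [mR_A; mR_B] = S·[w10; w11]:
  w00 = 0, w01 = -1, w10 = -1/2, w11 = -1

0 -1 -1/2 -1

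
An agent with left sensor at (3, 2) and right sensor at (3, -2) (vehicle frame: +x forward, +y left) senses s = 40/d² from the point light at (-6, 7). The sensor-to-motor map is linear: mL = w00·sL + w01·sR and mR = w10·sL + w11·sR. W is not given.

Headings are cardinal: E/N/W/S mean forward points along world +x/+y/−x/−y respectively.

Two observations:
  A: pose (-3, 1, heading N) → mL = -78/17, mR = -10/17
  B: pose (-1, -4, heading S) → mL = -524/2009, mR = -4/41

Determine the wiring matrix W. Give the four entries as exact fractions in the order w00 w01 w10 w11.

obs A: pose=(-3,1,N) → sL=4, sR=20/17, mL=-78/17, mR=-10/17
obs B: pose=(-1,-4,S) → sL=8/49, sR=8/41, mL=-524/2009, mR=-4/41
sensor matrix S = [[4, 20/17], [8/49, 8/41]]; det S = 20096/34153
solve [mL_A; mL_B] = S·[w00; w01] and [mR_A; mR_B] = S·[w10; w11]:
  w00 = -1, w01 = -1/2, w10 = 0, w11 = -1/2

-1 -1/2 0 -1/2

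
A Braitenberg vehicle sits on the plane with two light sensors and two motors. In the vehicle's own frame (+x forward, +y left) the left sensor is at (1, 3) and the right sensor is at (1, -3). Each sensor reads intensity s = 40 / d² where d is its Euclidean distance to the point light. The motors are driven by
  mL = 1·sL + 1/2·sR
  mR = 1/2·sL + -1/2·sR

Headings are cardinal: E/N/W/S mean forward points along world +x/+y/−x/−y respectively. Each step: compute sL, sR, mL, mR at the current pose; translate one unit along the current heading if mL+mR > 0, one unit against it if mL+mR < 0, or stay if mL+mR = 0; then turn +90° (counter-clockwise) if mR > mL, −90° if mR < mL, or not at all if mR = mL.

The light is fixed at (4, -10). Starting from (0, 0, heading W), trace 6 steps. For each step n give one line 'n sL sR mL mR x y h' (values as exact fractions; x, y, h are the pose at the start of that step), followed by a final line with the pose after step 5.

0 20/37 20/97 2310/3589 600/3589 0 0 W
1 8/37 8/25 348/925 -48/925 -1 0 N
2 10/53 1/2 93/212 -33/212 -1 1 E
3 40/101 40/149 7980/15049 960/15049 0 1 S
4 20/37 20/97 2310/3589 600/3589 0 0 W
5 8/37 8/25 348/925 -48/925 -1 0 N
final -1 1 E

n=0: pose=(0,0,W); sL=20/37, sR=20/97; mL=2310/3589, mR=600/3589; mL+mR=30/37 → advance +1; mR−mL=-1710/3589 → turn -1·90°
n=1: pose=(-1,0,N); sL=8/37, sR=8/25; mL=348/925, mR=-48/925; mL+mR=12/37 → advance +1; mR−mL=-396/925 → turn -1·90°
n=2: pose=(-1,1,E); sL=10/53, sR=1/2; mL=93/212, mR=-33/212; mL+mR=15/53 → advance +1; mR−mL=-63/106 → turn -1·90°
n=3: pose=(0,1,S); sL=40/101, sR=40/149; mL=7980/15049, mR=960/15049; mL+mR=60/101 → advance +1; mR−mL=-7020/15049 → turn -1·90°
n=4: pose=(0,0,W); sL=20/37, sR=20/97; mL=2310/3589, mR=600/3589; mL+mR=30/37 → advance +1; mR−mL=-1710/3589 → turn -1·90°
n=5: pose=(-1,0,N); sL=8/37, sR=8/25; mL=348/925, mR=-48/925; mL+mR=12/37 → advance +1; mR−mL=-396/925 → turn -1·90°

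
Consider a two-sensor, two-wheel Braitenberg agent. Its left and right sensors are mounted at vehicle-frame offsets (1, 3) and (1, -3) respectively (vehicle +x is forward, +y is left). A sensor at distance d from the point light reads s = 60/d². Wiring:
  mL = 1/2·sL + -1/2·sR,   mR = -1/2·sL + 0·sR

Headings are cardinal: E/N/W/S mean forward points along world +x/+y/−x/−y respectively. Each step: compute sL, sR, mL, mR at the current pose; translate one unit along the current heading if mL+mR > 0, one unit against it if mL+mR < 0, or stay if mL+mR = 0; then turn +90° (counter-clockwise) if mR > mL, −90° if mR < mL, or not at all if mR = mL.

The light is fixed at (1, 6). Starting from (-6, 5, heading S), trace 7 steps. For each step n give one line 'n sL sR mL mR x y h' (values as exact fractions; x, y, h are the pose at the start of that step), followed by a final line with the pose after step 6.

0 3 15/26 63/52 -3/2 -6 5 S
1 60/73 60/73 0 -30/73 -6 6 W
2 30/41 6 -108/41 -15/41 -5 6 N
3 12/13 60/53 -72/689 -6/13 -5 5 W
4 15/16 15 -225/32 -15/32 -4 5 N
5 60/61 60/37 -720/2257 -30/61 -4 4 W
6 6/5 30 -72/5 -3/5 -3 4 N
final -3 3 W

n=0: pose=(-6,5,S); sL=3, sR=15/26; mL=63/52, mR=-3/2; mL+mR=-15/52 → advance -1; mR−mL=-141/52 → turn -1·90°
n=1: pose=(-6,6,W); sL=60/73, sR=60/73; mL=0, mR=-30/73; mL+mR=-30/73 → advance -1; mR−mL=-30/73 → turn -1·90°
n=2: pose=(-5,6,N); sL=30/41, sR=6; mL=-108/41, mR=-15/41; mL+mR=-3 → advance -1; mR−mL=93/41 → turn +1·90°
n=3: pose=(-5,5,W); sL=12/13, sR=60/53; mL=-72/689, mR=-6/13; mL+mR=-30/53 → advance -1; mR−mL=-246/689 → turn -1·90°
n=4: pose=(-4,5,N); sL=15/16, sR=15; mL=-225/32, mR=-15/32; mL+mR=-15/2 → advance -1; mR−mL=105/16 → turn +1·90°
n=5: pose=(-4,4,W); sL=60/61, sR=60/37; mL=-720/2257, mR=-30/61; mL+mR=-30/37 → advance -1; mR−mL=-390/2257 → turn -1·90°
n=6: pose=(-3,4,N); sL=6/5, sR=30; mL=-72/5, mR=-3/5; mL+mR=-15 → advance -1; mR−mL=69/5 → turn +1·90°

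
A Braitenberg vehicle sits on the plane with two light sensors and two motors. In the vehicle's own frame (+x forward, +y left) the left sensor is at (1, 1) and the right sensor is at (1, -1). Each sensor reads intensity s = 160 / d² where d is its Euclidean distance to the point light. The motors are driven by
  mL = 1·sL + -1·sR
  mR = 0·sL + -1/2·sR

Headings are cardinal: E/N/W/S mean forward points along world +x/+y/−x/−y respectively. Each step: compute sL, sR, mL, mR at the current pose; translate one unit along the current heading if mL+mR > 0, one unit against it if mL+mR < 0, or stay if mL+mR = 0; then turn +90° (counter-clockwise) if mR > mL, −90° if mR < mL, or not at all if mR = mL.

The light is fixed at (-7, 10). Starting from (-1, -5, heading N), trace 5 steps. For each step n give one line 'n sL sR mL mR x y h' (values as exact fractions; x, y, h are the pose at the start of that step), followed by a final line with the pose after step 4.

n=0: pose=(-1,-5,N); sL=160/221, sR=32/49; mL=768/10829, mR=-16/49; mL+mR=-2768/10829 → advance -1; mR−mL=-4304/10829 → turn -1·90°
n=1: pose=(-1,-6,E); sL=80/137, sR=80/169; mL=2560/23153, mR=-40/169; mL+mR=-2920/23153 → advance -1; mR−mL=-8040/23153 → turn -1·90°
n=2: pose=(-2,-6,S); sL=32/65, sR=32/61; mL=-128/3965, mR=-16/61; mL+mR=-1168/3965 → advance -1; mR−mL=-912/3965 → turn -1·90°
n=3: pose=(-2,-5,W); sL=10/17, sR=40/53; mL=-150/901, mR=-20/53; mL+mR=-490/901 → advance -1; mR−mL=-190/901 → turn -1·90°
n=4: pose=(-1,-5,N); sL=160/221, sR=32/49; mL=768/10829, mR=-16/49; mL+mR=-2768/10829 → advance -1; mR−mL=-4304/10829 → turn -1·90°

0 160/221 32/49 768/10829 -16/49 -1 -5 N
1 80/137 80/169 2560/23153 -40/169 -1 -6 E
2 32/65 32/61 -128/3965 -16/61 -2 -6 S
3 10/17 40/53 -150/901 -20/53 -2 -5 W
4 160/221 32/49 768/10829 -16/49 -1 -5 N
final -1 -6 E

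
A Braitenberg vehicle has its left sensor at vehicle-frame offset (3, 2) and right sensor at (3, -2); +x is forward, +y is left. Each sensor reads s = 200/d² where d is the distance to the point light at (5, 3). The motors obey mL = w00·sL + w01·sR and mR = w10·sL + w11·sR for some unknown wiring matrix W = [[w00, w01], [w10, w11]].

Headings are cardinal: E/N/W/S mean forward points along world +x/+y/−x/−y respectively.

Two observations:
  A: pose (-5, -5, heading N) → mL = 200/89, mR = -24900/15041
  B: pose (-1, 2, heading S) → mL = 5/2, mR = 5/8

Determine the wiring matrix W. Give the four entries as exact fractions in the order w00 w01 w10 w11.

obs A: pose=(-5,-5,N) → sL=200/169, sR=200/89, mL=200/89, mR=-24900/15041
obs B: pose=(-1,2,S) → sL=25/4, sR=5/2, mL=5/2, mR=5/8
sensor matrix S = [[200/169, 200/89], [25/4, 5/2]]; det S = -166750/15041
solve [mL_A; mL_B] = S·[w00; w01] and [mR_A; mR_B] = S·[w10; w11]:
  w00 = 0, w01 = 1, w10 = 1/2, w11 = -1

0 1 1/2 -1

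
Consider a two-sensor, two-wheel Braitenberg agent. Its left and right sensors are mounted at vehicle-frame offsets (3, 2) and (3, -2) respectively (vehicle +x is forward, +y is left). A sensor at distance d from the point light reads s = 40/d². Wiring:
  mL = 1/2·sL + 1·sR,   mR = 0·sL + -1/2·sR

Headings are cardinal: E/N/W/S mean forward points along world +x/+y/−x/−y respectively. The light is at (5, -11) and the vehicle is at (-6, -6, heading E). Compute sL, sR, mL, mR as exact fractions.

40/113 40/73 5980/8249 -20/73

left sensor world pos  = (-3, -4); dL² = 113
right sensor world pos = (-3, -8); dR² = 73
sL = 40/113 = 40/113
sR = 40/73 = 40/73
mL = 1/2·sL + 1·sR = 5980/8249
mR = 0·sL + -1/2·sR = -20/73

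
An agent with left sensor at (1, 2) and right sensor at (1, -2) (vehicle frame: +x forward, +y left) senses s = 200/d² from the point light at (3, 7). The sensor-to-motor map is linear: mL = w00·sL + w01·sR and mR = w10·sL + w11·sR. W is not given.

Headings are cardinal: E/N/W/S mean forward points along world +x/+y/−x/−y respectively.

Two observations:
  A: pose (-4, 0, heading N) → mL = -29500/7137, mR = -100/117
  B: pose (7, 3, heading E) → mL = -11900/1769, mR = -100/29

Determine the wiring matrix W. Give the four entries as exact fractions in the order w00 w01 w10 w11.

-1/2 -1 -1/2 0

obs A: pose=(-4,0,N) → sL=200/117, sR=200/61, mL=-29500/7137, mR=-100/117
obs B: pose=(7,3,E) → sL=200/29, sR=200/61, mL=-11900/1769, mR=-100/29
sensor matrix S = [[200/117, 200/61], [200/29, 200/61]]; det S = -3520000/206973
solve [mL_A; mL_B] = S·[w00; w01] and [mR_A; mR_B] = S·[w10; w11]:
  w00 = -1/2, w01 = -1, w10 = -1/2, w11 = 0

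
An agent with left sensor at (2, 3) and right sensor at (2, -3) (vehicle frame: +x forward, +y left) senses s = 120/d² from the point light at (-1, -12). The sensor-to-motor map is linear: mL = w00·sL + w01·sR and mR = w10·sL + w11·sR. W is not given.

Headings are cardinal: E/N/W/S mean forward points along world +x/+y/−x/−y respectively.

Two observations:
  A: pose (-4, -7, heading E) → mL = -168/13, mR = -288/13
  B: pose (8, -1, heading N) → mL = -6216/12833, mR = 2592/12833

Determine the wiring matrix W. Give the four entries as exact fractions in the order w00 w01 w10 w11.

obs A: pose=(-4,-7,E) → sL=24/13, sR=24, mL=-168/13, mR=-288/13
obs B: pose=(8,-1,N) → sL=24/41, sR=120/313, mL=-6216/12833, mR=2592/12833
sensor matrix S = [[24/13, 24], [24/41, 120/313]]; det S = -2225664/166829
solve [mL_A; mL_B] = S·[w00; w01] and [mR_A; mR_B] = S·[w10; w11]:
  w00 = -1/2, w01 = -1/2, w10 = 1, w11 = -1

-1/2 -1/2 1 -1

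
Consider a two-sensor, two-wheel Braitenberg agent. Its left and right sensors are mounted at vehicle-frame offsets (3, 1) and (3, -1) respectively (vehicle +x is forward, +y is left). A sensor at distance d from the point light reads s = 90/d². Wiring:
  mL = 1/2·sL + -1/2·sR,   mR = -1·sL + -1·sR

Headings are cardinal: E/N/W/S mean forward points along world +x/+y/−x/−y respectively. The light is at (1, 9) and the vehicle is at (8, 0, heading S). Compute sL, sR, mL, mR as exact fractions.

45/104 1/2 -7/208 -97/104

left sensor world pos  = (9, -3); dL² = 208
right sensor world pos = (7, -3); dR² = 180
sL = 90/208 = 45/104
sR = 90/180 = 1/2
mL = 1/2·sL + -1/2·sR = -7/208
mR = -1·sL + -1·sR = -97/104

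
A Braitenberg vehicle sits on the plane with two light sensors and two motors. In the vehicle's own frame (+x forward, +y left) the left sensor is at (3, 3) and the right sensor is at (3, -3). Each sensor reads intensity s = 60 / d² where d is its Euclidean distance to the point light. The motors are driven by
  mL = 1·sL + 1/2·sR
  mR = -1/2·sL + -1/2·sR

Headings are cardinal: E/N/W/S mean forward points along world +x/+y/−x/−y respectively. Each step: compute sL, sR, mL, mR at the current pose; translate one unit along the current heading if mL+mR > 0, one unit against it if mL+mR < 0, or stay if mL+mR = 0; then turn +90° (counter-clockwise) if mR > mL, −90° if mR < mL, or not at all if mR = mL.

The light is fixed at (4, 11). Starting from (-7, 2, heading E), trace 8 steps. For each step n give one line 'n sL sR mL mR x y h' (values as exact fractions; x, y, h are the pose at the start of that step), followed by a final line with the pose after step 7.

0 3/5 15/52 387/520 -231/520 -7 2 E
1 60/193 60/313 24570/60409 -15180/60409 -6 2 S
2 30/169 30/109 5805/18421 -4170/18421 -6 1 W
3 12/49 60/113 2826/5537 -2148/5537 -7 1 N
4 3/5 15/52 387/520 -231/520 -7 2 E
5 60/193 60/313 24570/60409 -15180/60409 -6 2 S
6 30/169 30/109 5805/18421 -4170/18421 -6 1 W
7 12/49 60/113 2826/5537 -2148/5537 -7 1 N
final -7 2 E

n=0: pose=(-7,2,E); sL=3/5, sR=15/52; mL=387/520, mR=-231/520; mL+mR=3/10 → advance +1; mR−mL=-309/260 → turn -1·90°
n=1: pose=(-6,2,S); sL=60/193, sR=60/313; mL=24570/60409, mR=-15180/60409; mL+mR=30/193 → advance +1; mR−mL=-39750/60409 → turn -1·90°
n=2: pose=(-6,1,W); sL=30/169, sR=30/109; mL=5805/18421, mR=-4170/18421; mL+mR=15/169 → advance +1; mR−mL=-9975/18421 → turn -1·90°
n=3: pose=(-7,1,N); sL=12/49, sR=60/113; mL=2826/5537, mR=-2148/5537; mL+mR=6/49 → advance +1; mR−mL=-4974/5537 → turn -1·90°
n=4: pose=(-7,2,E); sL=3/5, sR=15/52; mL=387/520, mR=-231/520; mL+mR=3/10 → advance +1; mR−mL=-309/260 → turn -1·90°
n=5: pose=(-6,2,S); sL=60/193, sR=60/313; mL=24570/60409, mR=-15180/60409; mL+mR=30/193 → advance +1; mR−mL=-39750/60409 → turn -1·90°
n=6: pose=(-6,1,W); sL=30/169, sR=30/109; mL=5805/18421, mR=-4170/18421; mL+mR=15/169 → advance +1; mR−mL=-9975/18421 → turn -1·90°
n=7: pose=(-7,1,N); sL=12/49, sR=60/113; mL=2826/5537, mR=-2148/5537; mL+mR=6/49 → advance +1; mR−mL=-4974/5537 → turn -1·90°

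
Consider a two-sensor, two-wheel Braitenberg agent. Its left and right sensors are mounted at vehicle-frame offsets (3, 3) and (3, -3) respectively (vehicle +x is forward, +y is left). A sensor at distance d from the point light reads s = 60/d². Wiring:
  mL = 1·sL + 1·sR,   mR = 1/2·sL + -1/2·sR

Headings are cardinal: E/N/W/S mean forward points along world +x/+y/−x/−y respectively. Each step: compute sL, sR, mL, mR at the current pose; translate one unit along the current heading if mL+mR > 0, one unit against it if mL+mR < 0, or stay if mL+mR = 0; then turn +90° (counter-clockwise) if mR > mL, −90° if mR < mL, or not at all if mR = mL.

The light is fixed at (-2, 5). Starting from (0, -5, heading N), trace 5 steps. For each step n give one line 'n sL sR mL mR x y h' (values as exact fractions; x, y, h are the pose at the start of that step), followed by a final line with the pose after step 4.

0 6/5 30/37 372/185 36/185 0 -5 N
1 60/61 60/169 13800/10309 3240/10309 0 -4 E
2 1/3 5/12 3/4 -1/24 1 -4 S
3 60/169 60/49 13080/8281 -3600/8281 1 -5 W
4 6/5 30/37 372/185 36/185 0 -5 N
final 0 -4 E

n=0: pose=(0,-5,N); sL=6/5, sR=30/37; mL=372/185, mR=36/185; mL+mR=408/185 → advance +1; mR−mL=-336/185 → turn -1·90°
n=1: pose=(0,-4,E); sL=60/61, sR=60/169; mL=13800/10309, mR=3240/10309; mL+mR=17040/10309 → advance +1; mR−mL=-10560/10309 → turn -1·90°
n=2: pose=(1,-4,S); sL=1/3, sR=5/12; mL=3/4, mR=-1/24; mL+mR=17/24 → advance +1; mR−mL=-19/24 → turn -1·90°
n=3: pose=(1,-5,W); sL=60/169, sR=60/49; mL=13080/8281, mR=-3600/8281; mL+mR=9480/8281 → advance +1; mR−mL=-16680/8281 → turn -1·90°
n=4: pose=(0,-5,N); sL=6/5, sR=30/37; mL=372/185, mR=36/185; mL+mR=408/185 → advance +1; mR−mL=-336/185 → turn -1·90°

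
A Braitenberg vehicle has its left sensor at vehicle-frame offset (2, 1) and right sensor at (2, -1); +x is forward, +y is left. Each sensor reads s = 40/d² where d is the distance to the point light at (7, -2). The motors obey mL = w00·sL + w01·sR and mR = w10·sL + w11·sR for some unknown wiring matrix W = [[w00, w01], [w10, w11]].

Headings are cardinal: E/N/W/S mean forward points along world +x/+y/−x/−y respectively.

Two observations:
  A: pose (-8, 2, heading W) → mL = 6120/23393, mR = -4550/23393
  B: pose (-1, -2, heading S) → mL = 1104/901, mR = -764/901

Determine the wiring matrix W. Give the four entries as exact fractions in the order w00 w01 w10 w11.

1 1 -1/2 -1

obs A: pose=(-8,2,W) → sL=20/149, sR=20/157, mL=6120/23393, mR=-4550/23393
obs B: pose=(-1,-2,S) → sL=40/53, sR=8/17, mL=1104/901, mR=-764/901
sensor matrix S = [[20/149, 20/157], [40/53, 8/17]]; det S = -695040/21077093
solve [mL_A; mL_B] = S·[w00; w01] and [mR_A; mR_B] = S·[w10; w11]:
  w00 = 1, w01 = 1, w10 = -1/2, w11 = -1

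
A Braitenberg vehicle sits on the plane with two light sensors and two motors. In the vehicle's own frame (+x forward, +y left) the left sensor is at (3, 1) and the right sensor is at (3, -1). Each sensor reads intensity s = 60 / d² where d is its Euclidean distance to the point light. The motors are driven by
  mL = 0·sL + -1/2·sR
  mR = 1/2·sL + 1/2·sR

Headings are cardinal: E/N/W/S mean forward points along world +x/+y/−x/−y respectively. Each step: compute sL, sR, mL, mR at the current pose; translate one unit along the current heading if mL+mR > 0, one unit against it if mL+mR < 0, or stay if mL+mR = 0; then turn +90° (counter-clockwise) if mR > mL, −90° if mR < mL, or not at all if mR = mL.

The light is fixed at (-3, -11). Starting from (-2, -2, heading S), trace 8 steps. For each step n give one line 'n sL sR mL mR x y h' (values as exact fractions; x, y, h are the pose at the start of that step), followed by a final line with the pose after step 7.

0 3/2 5/3 -5/6 19/12 -2 -2 S
1 60/97 12/13 -6/13 972/1261 -2 -3 E
2 30/61 6/13 -3/13 378/793 -1 -3 N
3 12/13 60/101 -30/101 996/1313 -1 -2 W
4 3/2 5/3 -5/6 19/12 -2 -2 S
5 60/97 12/13 -6/13 972/1261 -2 -3 E
6 30/61 6/13 -3/13 378/793 -1 -3 N
7 12/13 60/101 -30/101 996/1313 -1 -2 W
final -2 -2 S

n=0: pose=(-2,-2,S); sL=3/2, sR=5/3; mL=-5/6, mR=19/12; mL+mR=3/4 → advance +1; mR−mL=29/12 → turn +1·90°
n=1: pose=(-2,-3,E); sL=60/97, sR=12/13; mL=-6/13, mR=972/1261; mL+mR=30/97 → advance +1; mR−mL=1554/1261 → turn +1·90°
n=2: pose=(-1,-3,N); sL=30/61, sR=6/13; mL=-3/13, mR=378/793; mL+mR=15/61 → advance +1; mR−mL=561/793 → turn +1·90°
n=3: pose=(-1,-2,W); sL=12/13, sR=60/101; mL=-30/101, mR=996/1313; mL+mR=6/13 → advance +1; mR−mL=1386/1313 → turn +1·90°
n=4: pose=(-2,-2,S); sL=3/2, sR=5/3; mL=-5/6, mR=19/12; mL+mR=3/4 → advance +1; mR−mL=29/12 → turn +1·90°
n=5: pose=(-2,-3,E); sL=60/97, sR=12/13; mL=-6/13, mR=972/1261; mL+mR=30/97 → advance +1; mR−mL=1554/1261 → turn +1·90°
n=6: pose=(-1,-3,N); sL=30/61, sR=6/13; mL=-3/13, mR=378/793; mL+mR=15/61 → advance +1; mR−mL=561/793 → turn +1·90°
n=7: pose=(-1,-2,W); sL=12/13, sR=60/101; mL=-30/101, mR=996/1313; mL+mR=6/13 → advance +1; mR−mL=1386/1313 → turn +1·90°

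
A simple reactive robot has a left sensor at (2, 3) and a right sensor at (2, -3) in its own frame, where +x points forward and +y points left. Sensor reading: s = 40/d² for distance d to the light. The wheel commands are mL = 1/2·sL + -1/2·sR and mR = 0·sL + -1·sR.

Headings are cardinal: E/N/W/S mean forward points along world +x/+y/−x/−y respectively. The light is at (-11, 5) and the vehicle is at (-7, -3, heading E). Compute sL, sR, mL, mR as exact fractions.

40/61 40/157 1920/9577 -40/157

left sensor world pos  = (-5, 0); dL² = 61
right sensor world pos = (-5, -6); dR² = 157
sL = 40/61 = 40/61
sR = 40/157 = 40/157
mL = 1/2·sL + -1/2·sR = 1920/9577
mR = 0·sL + -1·sR = -40/157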